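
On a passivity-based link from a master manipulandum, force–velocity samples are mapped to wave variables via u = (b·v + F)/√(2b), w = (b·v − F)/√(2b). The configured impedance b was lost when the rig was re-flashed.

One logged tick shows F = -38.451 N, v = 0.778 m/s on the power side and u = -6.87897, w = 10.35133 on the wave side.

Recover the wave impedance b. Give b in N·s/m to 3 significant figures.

b = 9.96 N·s/m

u + w = 3.47236;  u + w = √(2b)·v, so √(2b) = 3.47236/0.778 = 4.46319.
b = (√(2b))²/2 = 19.92004/2 = 9.96002.
(Check via u − w = 2F/√(2b): u − w = -17.23030, 2F/√(2b) = -17.23029.)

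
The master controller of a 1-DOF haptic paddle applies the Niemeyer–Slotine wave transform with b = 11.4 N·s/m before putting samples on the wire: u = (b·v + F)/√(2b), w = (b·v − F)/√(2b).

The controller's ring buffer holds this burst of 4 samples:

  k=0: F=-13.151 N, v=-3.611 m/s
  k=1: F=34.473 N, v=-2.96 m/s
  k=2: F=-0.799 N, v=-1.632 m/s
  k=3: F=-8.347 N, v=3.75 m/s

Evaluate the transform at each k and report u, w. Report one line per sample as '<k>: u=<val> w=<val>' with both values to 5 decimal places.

0: u=-11.37532 w=-5.86697
1: u=0.15267 w=-14.28648
2: u=-4.06368 w=-3.72901
3: u=7.20492 w=10.70109

k=0: b·v=11.4×(-3.611)=-41.16540; √(2b)=4.77493; u=(-41.16540+(-13.151))/4.77493=-11.37532, w=(-41.16540−(-13.151))/4.77493=-5.86697
k=1: b·v=11.4×(-2.96)=-33.74400; √(2b)=4.77493; u=(-33.74400+34.473)/4.77493=0.15267, w=(-33.74400−34.473)/4.77493=-14.28648
k=2: b·v=11.4×(-1.632)=-18.60480; √(2b)=4.77493; u=(-18.60480+(-0.799))/4.77493=-4.06368, w=(-18.60480−(-0.799))/4.77493=-3.72901
k=3: b·v=11.4×3.75=42.75000; √(2b)=4.77493; u=(42.75000+(-8.347))/4.77493=7.20492, w=(42.75000−(-8.347))/4.77493=10.70109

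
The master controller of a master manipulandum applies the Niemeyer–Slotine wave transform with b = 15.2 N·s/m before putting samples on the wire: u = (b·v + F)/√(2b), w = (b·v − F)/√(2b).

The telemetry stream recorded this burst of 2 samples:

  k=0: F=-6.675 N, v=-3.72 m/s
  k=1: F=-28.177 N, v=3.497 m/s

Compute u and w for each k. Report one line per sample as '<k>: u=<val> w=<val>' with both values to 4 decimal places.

k=0: b·v=15.2×(-3.72)=-56.5440; √(2b)=5.5136; u=(-56.5440+(-6.675))/5.5136=-11.4660, w=(-56.5440−(-6.675))/5.5136=-9.0447
k=1: b·v=15.2×3.497=53.1544; √(2b)=5.5136; u=(53.1544+(-28.177))/5.5136=4.5301, w=(53.1544−(-28.177))/5.5136=14.7510

0: u=-11.4660 w=-9.0447
1: u=4.5301 w=14.7510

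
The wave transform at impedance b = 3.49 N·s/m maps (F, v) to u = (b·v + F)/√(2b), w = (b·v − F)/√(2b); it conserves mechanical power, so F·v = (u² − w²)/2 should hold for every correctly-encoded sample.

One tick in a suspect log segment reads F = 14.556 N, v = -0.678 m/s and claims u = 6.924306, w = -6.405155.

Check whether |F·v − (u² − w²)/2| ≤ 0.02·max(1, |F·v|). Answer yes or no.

no

F·v = 14.556×(-0.678) = -9.868968 W.
(u² − w²)/2 = (47.946014 − 41.026011)/2 = 3.460002 W.
|Δ| = 13.328970;  2% of max(1, |F·v|) = 0.197379.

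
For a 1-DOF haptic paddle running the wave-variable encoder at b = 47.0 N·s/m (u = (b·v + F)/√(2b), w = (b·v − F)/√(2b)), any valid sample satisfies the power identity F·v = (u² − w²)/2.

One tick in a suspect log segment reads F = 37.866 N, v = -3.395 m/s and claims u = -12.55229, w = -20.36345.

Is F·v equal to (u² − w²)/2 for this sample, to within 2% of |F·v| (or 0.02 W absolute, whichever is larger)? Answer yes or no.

yes

F·v = 37.866×(-3.395) = -128.5551 W.
(u² − w²)/2 = (157.5600 − 414.6701)/2 = -128.5551 W.
|Δ| = 0.0000;  2% of max(1, |F·v|) = 2.5711.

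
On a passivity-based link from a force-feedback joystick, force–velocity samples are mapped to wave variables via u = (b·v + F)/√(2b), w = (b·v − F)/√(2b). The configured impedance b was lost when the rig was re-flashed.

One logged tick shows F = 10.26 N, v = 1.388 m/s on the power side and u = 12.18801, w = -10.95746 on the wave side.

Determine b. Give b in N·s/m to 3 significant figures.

b = 0.393 N·s/m

u + w = 1.2306;  u + w = √(2b)·v, so √(2b) = 1.2306/1.388 = 0.8866.
b = (√(2b))²/2 = 0.7860/2 = 0.3930.
(Check via u − w = 2F/√(2b): u − w = 23.1455, 2F/√(2b) = 23.1456.)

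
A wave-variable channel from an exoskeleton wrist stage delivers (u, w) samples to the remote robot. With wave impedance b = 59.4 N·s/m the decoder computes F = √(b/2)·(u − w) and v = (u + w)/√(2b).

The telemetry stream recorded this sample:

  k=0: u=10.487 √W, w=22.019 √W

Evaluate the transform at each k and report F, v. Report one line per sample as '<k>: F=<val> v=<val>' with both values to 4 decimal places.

0: F=-62.8468 v=2.9823

k=0: u−w=-11.5320, u+w=32.5060; √(b/2)=5.4498, √(2b)=10.8995; F=5.4498×(-11.532)=-62.8468, v=32.5060/10.8995=2.9823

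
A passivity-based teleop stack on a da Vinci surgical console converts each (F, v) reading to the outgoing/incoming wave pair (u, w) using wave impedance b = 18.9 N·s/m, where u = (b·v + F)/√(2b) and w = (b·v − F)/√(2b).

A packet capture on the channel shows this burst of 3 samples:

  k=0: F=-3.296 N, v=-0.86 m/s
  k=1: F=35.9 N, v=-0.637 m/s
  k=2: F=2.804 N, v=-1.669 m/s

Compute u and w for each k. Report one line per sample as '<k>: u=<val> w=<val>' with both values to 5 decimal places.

k=0: b·v=18.9×(-0.86)=-16.25400; √(2b)=6.14817; u=(-16.25400+(-3.296))/6.14817=-3.17981, w=(-16.25400−(-3.296))/6.14817=-2.10762
k=1: b·v=18.9×(-0.637)=-12.03930; √(2b)=6.14817; u=(-12.03930+35.9)/6.14817=3.88094, w=(-12.03930−35.9)/6.14817=-7.79733
k=2: b·v=18.9×(-1.669)=-31.54410; √(2b)=6.14817; u=(-31.54410+2.804)/6.14817=-4.67458, w=(-31.54410−2.804)/6.14817=-5.58672

0: u=-3.17981 w=-2.10762
1: u=3.88094 w=-7.79733
2: u=-4.67458 w=-5.58672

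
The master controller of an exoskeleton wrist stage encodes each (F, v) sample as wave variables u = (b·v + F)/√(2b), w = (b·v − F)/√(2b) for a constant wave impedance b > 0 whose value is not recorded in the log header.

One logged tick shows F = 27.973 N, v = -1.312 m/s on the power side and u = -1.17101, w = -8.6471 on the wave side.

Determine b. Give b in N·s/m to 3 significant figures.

u + w = -9.81811;  u + w = √(2b)·v, so √(2b) = -9.81811/(-1.312) = 7.48332.
b = (√(2b))²/2 = 56.00001/2 = 28.00001.
(Check via u − w = 2F/√(2b): u − w = 7.47609, 2F/√(2b) = 7.47610.)

b = 28 N·s/m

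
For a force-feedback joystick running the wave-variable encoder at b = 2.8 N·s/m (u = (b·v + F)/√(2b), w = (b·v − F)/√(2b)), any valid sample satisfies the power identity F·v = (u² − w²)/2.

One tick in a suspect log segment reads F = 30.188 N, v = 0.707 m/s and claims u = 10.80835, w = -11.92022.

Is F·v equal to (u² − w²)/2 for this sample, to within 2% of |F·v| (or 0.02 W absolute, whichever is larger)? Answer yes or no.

F·v = 30.188×0.707 = 21.34292 W.
(u² − w²)/2 = (116.82043 − 142.09164)/2 = -12.63561 W.
|Δ| = 33.97852;  2% of max(1, |F·v|) = 0.42686.

no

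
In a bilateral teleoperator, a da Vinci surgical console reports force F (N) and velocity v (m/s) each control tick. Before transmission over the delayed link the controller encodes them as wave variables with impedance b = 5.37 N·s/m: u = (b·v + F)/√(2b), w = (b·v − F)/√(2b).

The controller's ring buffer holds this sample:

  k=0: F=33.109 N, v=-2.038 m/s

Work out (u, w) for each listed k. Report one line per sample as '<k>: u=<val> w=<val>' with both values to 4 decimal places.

k=0: b·v=5.37×(-2.038)=-10.9441; √(2b)=3.2772; u=(-10.9441+33.109)/3.2772=6.7634, w=(-10.9441−33.109)/3.2772=-13.4423

0: u=6.7634 w=-13.4423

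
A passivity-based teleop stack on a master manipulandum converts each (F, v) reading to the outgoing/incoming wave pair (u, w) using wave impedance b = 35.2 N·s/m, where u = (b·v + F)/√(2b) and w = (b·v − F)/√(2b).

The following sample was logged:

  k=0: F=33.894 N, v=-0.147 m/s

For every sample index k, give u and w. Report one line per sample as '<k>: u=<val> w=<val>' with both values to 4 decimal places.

k=0: b·v=35.2×(-0.147)=-5.1744; √(2b)=8.3905; u=(-5.1744+33.894)/8.3905=3.4229, w=(-5.1744−33.894)/8.3905=-4.6563

0: u=3.4229 w=-4.6563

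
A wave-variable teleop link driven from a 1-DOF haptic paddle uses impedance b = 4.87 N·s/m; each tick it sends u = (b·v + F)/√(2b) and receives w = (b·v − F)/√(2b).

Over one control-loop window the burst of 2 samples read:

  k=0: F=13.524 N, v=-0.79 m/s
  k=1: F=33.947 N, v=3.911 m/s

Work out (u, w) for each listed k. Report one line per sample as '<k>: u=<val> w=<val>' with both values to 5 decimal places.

k=0: b·v=4.87×(-0.79)=-3.84730; √(2b)=3.12090; u=(-3.84730+13.524)/3.12090=3.10061, w=(-3.84730−13.524)/3.12090=-5.56612
k=1: b·v=4.87×3.911=19.04657; √(2b)=3.12090; u=(19.04657+33.947)/3.12090=16.98024, w=(19.04657−33.947)/3.12090=-4.77441

0: u=3.10061 w=-5.56612
1: u=16.98024 w=-4.77441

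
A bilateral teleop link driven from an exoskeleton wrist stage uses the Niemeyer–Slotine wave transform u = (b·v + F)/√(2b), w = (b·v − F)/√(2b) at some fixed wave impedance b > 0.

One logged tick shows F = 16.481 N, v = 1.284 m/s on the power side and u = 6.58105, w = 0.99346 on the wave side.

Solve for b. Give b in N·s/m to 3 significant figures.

u + w = 7.57451;  u + w = √(2b)·v, so √(2b) = 7.57451/1.284 = 5.89915.
b = (√(2b))²/2 = 34.79998/2 = 17.39999.
(Check via u − w = 2F/√(2b): u − w = 5.58759, 2F/√(2b) = 5.58758.)

b = 17.4 N·s/m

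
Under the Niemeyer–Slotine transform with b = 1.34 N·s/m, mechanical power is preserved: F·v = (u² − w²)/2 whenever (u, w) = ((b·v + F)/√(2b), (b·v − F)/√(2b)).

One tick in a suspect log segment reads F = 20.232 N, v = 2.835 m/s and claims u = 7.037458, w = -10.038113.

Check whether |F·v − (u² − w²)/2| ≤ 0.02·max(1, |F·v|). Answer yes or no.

F·v = 20.232×2.835 = 57.357720 W.
(u² − w²)/2 = (49.525815 − 100.763713)/2 = -25.618949 W.
|Δ| = 82.976669;  2% of max(1, |F·v|) = 1.147154.

no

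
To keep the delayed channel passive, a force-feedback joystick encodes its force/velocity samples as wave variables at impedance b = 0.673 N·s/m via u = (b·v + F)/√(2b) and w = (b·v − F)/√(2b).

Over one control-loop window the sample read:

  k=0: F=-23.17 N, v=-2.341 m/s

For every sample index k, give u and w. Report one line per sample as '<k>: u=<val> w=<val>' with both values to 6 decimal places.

0: u=-21.329152 w=18.613188

k=0: b·v=0.673×(-2.341)=-1.575493; √(2b)=1.160172; u=(-1.575493+(-23.17))/1.160172=-21.329152, w=(-1.575493−(-23.17))/1.160172=18.613188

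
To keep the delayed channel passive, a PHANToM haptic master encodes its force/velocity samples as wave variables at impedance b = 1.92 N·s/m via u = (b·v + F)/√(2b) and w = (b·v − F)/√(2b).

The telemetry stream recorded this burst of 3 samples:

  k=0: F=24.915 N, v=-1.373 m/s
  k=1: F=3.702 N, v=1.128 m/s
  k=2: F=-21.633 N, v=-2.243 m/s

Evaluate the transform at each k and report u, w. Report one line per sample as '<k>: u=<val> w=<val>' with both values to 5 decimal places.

0: u=11.36912 w=-14.05964
1: u=2.99438 w=-0.78396
2: u=-13.23723 w=8.84186

k=0: b·v=1.92×(-1.373)=-2.63616; √(2b)=1.95959; u=(-2.63616+24.915)/1.95959=11.36912, w=(-2.63616−24.915)/1.95959=-14.05964
k=1: b·v=1.92×1.128=2.16576; √(2b)=1.95959; u=(2.16576+3.702)/1.95959=2.99438, w=(2.16576−3.702)/1.95959=-0.78396
k=2: b·v=1.92×(-2.243)=-4.30656; √(2b)=1.95959; u=(-4.30656+(-21.633))/1.95959=-13.23723, w=(-4.30656−(-21.633))/1.95959=8.84186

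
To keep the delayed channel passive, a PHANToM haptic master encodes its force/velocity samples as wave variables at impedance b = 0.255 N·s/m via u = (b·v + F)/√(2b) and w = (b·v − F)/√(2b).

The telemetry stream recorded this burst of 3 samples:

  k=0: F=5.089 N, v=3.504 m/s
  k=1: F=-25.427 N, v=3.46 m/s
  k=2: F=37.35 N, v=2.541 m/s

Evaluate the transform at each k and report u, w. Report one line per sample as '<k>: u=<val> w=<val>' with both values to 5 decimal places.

0: u=8.37720 w=-5.87485
1: u=-34.36945 w=36.84039
2: u=53.20778 w=-51.39314

k=0: b·v=0.255×3.504=0.89352; √(2b)=0.71414; u=(0.89352+5.089)/0.71414=8.37720, w=(0.89352−5.089)/0.71414=-5.87485
k=1: b·v=0.255×3.46=0.88230; √(2b)=0.71414; u=(0.88230+(-25.427))/0.71414=-34.36945, w=(0.88230−(-25.427))/0.71414=36.84039
k=2: b·v=0.255×2.541=0.64795; √(2b)=0.71414; u=(0.64795+37.35)/0.71414=53.20778, w=(0.64795−37.35)/0.71414=-51.39314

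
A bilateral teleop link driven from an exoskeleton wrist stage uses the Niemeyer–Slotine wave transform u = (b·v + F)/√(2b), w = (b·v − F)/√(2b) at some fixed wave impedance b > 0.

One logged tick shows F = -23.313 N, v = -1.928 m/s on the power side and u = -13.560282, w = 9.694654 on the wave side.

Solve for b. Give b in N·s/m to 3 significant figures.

b = 2.01 N·s/m

u + w = -3.865628;  u + w = √(2b)·v, so √(2b) = -3.865628/(-1.928) = 2.004994.
b = (√(2b))²/2 = 4.020000/2 = 2.010000.
(Check via u − w = 2F/√(2b): u − w = -23.254936, 2F/√(2b) = -23.254935.)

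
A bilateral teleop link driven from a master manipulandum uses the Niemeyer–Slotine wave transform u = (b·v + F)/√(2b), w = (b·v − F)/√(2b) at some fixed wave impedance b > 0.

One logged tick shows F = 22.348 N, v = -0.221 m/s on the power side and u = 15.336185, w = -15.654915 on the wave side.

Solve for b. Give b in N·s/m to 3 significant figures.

b = 1.04 N·s/m

u + w = -0.318730;  u + w = √(2b)·v, so √(2b) = -0.318730/(-0.221) = 1.442217.
b = (√(2b))²/2 = 2.079990/2 = 1.039995.
(Check via u − w = 2F/√(2b): u − w = 30.991100, 2F/√(2b) = 30.991171.)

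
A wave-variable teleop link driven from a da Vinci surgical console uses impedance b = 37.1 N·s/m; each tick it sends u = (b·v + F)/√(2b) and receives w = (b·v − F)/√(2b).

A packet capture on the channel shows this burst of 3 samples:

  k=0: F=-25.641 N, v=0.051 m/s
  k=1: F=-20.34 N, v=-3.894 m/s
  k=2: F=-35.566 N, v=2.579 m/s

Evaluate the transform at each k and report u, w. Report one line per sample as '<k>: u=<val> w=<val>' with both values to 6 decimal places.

k=0: b·v=37.1×0.051=1.892100; √(2b)=8.613942; u=(1.892100+(-25.641))/8.613942=-2.757030, w=(1.892100−(-25.641))/8.613942=3.196341
k=1: b·v=37.1×(-3.894)=-144.467400; √(2b)=8.613942; u=(-144.467400+(-20.34))/8.613942=-19.132634, w=(-144.467400−(-20.34))/8.613942=-14.410057
k=2: b·v=37.1×2.579=95.680900; √(2b)=8.613942; u=(95.680900+(-35.566))/8.613942=6.978791, w=(95.680900−(-35.566))/8.613942=15.236566

0: u=-2.757030 w=3.196341
1: u=-19.132634 w=-14.410057
2: u=6.978791 w=15.236566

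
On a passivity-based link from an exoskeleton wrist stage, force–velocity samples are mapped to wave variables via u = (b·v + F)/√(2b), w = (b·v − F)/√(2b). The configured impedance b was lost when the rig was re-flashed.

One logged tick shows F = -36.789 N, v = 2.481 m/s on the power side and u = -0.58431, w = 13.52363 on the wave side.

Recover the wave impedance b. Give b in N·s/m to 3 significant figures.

b = 13.6 N·s/m

u + w = 12.93932;  u + w = √(2b)·v, so √(2b) = 12.93932/2.481 = 5.21536.
b = (√(2b))²/2 = 27.20003/2 = 13.60001.
(Check via u − w = 2F/√(2b): u − w = -14.10794, 2F/√(2b) = -14.10793.)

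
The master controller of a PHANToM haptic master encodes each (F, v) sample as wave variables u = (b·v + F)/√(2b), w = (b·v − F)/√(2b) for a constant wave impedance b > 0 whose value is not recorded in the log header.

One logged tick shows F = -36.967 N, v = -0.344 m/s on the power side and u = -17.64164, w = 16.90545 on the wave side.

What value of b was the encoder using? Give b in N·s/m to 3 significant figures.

b = 2.29 N·s/m

u + w = -0.73619;  u + w = √(2b)·v, so √(2b) = -0.73619/(-0.344) = 2.14009.
b = (√(2b))²/2 = 4.57997/2 = 2.28999.
(Check via u − w = 2F/√(2b): u − w = -34.54709, 2F/√(2b) = -34.54719.)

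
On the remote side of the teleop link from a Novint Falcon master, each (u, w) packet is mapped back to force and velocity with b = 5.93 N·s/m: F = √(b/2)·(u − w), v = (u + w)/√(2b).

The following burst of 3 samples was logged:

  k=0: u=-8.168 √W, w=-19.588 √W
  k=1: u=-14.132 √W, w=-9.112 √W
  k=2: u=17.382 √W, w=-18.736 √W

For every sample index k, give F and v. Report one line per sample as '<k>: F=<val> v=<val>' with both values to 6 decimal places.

0: F=19.664298 v=-8.059619
1: F=-8.644026 v=-6.749452
2: F=62.192218 v=-0.393166

k=0: u−w=11.420000, u+w=-27.756000; √(b/2)=1.721918, √(2b)=3.443835; F=1.721918×11.42=19.664298, v=-27.756000/3.443835=-8.059619
k=1: u−w=-5.020000, u+w=-23.244000; √(b/2)=1.721918, √(2b)=3.443835; F=1.721918×(-5.02)=-8.644026, v=-23.244000/3.443835=-6.749452
k=2: u−w=36.118000, u+w=-1.354000; √(b/2)=1.721918, √(2b)=3.443835; F=1.721918×36.118=62.192218, v=-1.354000/3.443835=-0.393166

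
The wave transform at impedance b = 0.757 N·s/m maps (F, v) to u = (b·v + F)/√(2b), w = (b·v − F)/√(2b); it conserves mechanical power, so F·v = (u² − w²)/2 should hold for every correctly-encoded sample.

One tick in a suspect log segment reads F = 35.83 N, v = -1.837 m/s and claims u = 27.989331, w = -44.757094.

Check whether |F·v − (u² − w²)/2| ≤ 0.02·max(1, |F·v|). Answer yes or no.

F·v = 35.83×(-1.837) = -65.819710 W.
(u² − w²)/2 = (783.402650 − 2003.197463)/2 = -609.897407 W.
|Δ| = 544.077697;  2% of max(1, |F·v|) = 1.316394.

no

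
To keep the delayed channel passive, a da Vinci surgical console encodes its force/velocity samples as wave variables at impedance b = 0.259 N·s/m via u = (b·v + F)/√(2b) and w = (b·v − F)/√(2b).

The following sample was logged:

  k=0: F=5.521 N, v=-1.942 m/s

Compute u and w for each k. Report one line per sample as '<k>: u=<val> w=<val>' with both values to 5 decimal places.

k=0: b·v=0.259×(-1.942)=-0.50298; √(2b)=0.71972; u=(-0.50298+5.521)/0.71972=6.97217, w=(-0.50298−5.521)/0.71972=-8.36987

0: u=6.97217 w=-8.36987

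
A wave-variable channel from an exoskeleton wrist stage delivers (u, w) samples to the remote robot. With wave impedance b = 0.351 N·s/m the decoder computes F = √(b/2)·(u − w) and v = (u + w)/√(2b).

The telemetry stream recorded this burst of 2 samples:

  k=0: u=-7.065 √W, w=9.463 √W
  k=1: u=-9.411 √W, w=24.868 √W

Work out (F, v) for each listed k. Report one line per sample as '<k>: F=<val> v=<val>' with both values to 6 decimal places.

k=0: u−w=-16.528000, u+w=2.398000; √(b/2)=0.418927, √(2b)=0.837854; F=0.418927×(-16.528)=-6.924029, v=2.398000/0.837854=2.862072
k=1: u−w=-34.279000, u+w=15.457000; √(b/2)=0.418927, √(2b)=0.837854; F=0.418927×(-34.279)=-14.360406, v=15.457000/0.837854=18.448313

0: F=-6.924029 v=2.862072
1: F=-14.360406 v=18.448313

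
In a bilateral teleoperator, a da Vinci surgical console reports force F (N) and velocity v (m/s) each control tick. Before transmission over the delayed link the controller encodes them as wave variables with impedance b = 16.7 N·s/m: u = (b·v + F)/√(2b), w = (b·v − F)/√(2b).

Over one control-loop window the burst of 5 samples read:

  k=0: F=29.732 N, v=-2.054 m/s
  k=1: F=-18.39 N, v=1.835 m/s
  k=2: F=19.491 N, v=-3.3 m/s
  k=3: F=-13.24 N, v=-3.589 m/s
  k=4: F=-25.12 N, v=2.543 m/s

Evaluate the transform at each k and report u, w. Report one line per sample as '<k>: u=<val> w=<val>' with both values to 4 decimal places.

0: u=-0.7907 w=-11.0799
1: u=2.1204 w=8.4845
2: u=-6.1632 w=-12.9084
3: u=-12.6619 w=-8.0800
4: u=3.0018 w=11.6949

k=0: b·v=16.7×(-2.054)=-34.3018; √(2b)=5.7793; u=(-34.3018+29.732)/5.7793=-0.7907, w=(-34.3018−29.732)/5.7793=-11.0799
k=1: b·v=16.7×1.835=30.6445; √(2b)=5.7793; u=(30.6445+(-18.39))/5.7793=2.1204, w=(30.6445−(-18.39))/5.7793=8.4845
k=2: b·v=16.7×(-3.3)=-55.1100; √(2b)=5.7793; u=(-55.1100+19.491)/5.7793=-6.1632, w=(-55.1100−19.491)/5.7793=-12.9084
k=3: b·v=16.7×(-3.589)=-59.9363; √(2b)=5.7793; u=(-59.9363+(-13.24))/5.7793=-12.6619, w=(-59.9363−(-13.24))/5.7793=-8.0800
k=4: b·v=16.7×2.543=42.4681; √(2b)=5.7793; u=(42.4681+(-25.12))/5.7793=3.0018, w=(42.4681−(-25.12))/5.7793=11.6949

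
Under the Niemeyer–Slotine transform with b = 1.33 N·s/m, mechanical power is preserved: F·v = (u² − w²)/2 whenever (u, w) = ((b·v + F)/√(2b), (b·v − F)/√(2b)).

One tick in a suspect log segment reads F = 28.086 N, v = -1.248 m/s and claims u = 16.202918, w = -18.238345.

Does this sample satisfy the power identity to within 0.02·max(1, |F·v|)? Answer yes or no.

yes

F·v = 28.086×(-1.248) = -35.051328 W.
(u² − w²)/2 = (262.534552 − 332.637228)/2 = -35.051338 W.
|Δ| = 0.000010;  2% of max(1, |F·v|) = 0.701027.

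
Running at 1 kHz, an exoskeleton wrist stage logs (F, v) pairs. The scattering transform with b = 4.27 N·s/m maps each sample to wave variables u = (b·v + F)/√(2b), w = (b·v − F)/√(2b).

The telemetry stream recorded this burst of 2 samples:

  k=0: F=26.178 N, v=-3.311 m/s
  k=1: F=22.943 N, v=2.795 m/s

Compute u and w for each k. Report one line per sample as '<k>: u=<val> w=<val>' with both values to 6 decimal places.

k=0: b·v=4.27×(-3.311)=-14.137970; √(2b)=2.922328; u=(-14.137970+26.178)/2.922328=4.120013, w=(-14.137970−26.178)/2.922328=-13.795841
k=1: b·v=4.27×2.795=11.934650; √(2b)=2.922328; u=(11.934650+22.943)/2.922328=11.934886, w=(11.934650−22.943)/2.922328=-3.766980

0: u=4.120013 w=-13.795841
1: u=11.934886 w=-3.766980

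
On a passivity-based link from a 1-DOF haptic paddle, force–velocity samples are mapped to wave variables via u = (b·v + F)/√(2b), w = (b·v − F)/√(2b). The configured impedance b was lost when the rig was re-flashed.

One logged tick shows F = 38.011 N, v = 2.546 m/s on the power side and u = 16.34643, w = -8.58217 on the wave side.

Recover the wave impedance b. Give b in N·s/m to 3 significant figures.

b = 4.65 N·s/m

u + w = 7.7643;  u + w = √(2b)·v, so √(2b) = 7.7643/2.546 = 3.0496.
b = (√(2b))²/2 = 9.3000/2 = 4.6500.
(Check via u − w = 2F/√(2b): u − w = 24.9286, 2F/√(2b) = 24.9286.)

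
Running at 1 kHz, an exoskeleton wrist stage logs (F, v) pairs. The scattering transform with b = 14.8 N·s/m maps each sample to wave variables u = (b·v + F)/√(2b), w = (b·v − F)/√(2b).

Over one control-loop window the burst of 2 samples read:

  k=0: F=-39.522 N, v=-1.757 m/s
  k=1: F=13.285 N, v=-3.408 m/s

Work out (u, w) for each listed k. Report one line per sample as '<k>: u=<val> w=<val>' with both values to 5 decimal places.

k=0: b·v=14.8×(-1.757)=-26.00360; √(2b)=5.44059; u=(-26.00360+(-39.522))/5.44059=-12.04384, w=(-26.00360−(-39.522))/5.44059=2.48473
k=1: b·v=14.8×(-3.408)=-50.43840; √(2b)=5.44059; u=(-50.43840+13.285)/5.44059=-6.82893, w=(-50.43840−13.285)/5.44059=-11.71259

0: u=-12.04384 w=2.48473
1: u=-6.82893 w=-11.71259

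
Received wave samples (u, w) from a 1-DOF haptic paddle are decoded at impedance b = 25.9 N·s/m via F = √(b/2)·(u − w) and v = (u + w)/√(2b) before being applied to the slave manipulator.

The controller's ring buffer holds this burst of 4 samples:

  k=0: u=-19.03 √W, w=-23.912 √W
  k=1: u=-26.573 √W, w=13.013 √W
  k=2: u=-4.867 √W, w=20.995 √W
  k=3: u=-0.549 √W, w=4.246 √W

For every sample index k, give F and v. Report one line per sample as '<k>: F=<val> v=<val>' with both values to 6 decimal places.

0: F=17.568418 v=-5.966469
1: F=-142.454609 v=-1.884060
2: F=-93.067274 v=2.240865
3: F=-17.255339 v=0.513670

k=0: u−w=4.882000, u+w=-42.942000; √(b/2)=3.598611, √(2b)=7.197222; F=3.598611×4.882=17.568418, v=-42.942000/7.197222=-5.966469
k=1: u−w=-39.586000, u+w=-13.560000; √(b/2)=3.598611, √(2b)=7.197222; F=3.598611×(-39.586)=-142.454609, v=-13.560000/7.197222=-1.884060
k=2: u−w=-25.862000, u+w=16.128000; √(b/2)=3.598611, √(2b)=7.197222; F=3.598611×(-25.862)=-93.067274, v=16.128000/7.197222=2.240865
k=3: u−w=-4.795000, u+w=3.697000; √(b/2)=3.598611, √(2b)=7.197222; F=3.598611×(-4.795)=-17.255339, v=3.697000/7.197222=0.513670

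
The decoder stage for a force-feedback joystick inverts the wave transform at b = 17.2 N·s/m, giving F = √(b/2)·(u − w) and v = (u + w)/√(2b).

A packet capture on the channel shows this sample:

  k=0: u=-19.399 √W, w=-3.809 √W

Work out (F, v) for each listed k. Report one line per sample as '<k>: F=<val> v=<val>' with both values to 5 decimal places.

0: F=-45.71885 v=-3.95693

k=0: u−w=-15.59000, u+w=-23.20800; √(b/2)=2.93258, √(2b)=5.86515; F=2.93258×(-15.59)=-45.71885, v=-23.20800/5.86515=-3.95693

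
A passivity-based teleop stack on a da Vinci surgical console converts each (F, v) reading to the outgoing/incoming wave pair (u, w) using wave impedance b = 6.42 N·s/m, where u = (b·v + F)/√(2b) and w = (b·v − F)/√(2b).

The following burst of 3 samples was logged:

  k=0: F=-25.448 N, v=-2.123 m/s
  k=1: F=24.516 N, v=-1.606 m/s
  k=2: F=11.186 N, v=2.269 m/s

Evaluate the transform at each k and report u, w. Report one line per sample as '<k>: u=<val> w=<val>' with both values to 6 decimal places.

k=0: b·v=6.42×(-2.123)=-13.629660; √(2b)=3.583295; u=(-13.629660+(-25.448))/3.583295=-10.905511, w=(-13.629660−(-25.448))/3.583295=3.298177
k=1: b·v=6.42×(-1.606)=-10.310520; √(2b)=3.583295; u=(-10.310520+24.516)/3.583295=3.964363, w=(-10.310520−24.516)/3.583295=-9.719134
k=2: b·v=6.42×2.269=14.566980; √(2b)=3.583295; u=(14.566980+11.186)/3.583295=7.186956, w=(14.566980−11.186)/3.583295=0.943540

0: u=-10.905511 w=3.298177
1: u=3.964363 w=-9.719134
2: u=7.186956 w=0.943540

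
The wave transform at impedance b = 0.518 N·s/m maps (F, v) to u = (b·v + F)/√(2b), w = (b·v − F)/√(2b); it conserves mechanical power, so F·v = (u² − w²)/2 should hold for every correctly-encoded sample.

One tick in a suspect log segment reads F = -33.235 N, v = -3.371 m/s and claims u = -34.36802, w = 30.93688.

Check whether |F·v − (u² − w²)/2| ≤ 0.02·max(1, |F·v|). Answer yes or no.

yes

F·v = (-33.235)×(-3.371) = 112.0352 W.
(u² − w²)/2 = (1181.1608 − 957.0905)/2 = 112.0351 W.
|Δ| = 0.0001;  2% of max(1, |F·v|) = 2.2407.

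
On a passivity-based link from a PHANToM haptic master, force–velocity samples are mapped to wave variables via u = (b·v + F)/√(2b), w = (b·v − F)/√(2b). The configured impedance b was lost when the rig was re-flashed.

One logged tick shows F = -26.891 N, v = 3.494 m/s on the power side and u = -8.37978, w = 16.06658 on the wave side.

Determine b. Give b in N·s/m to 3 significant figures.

b = 2.42 N·s/m

u + w = 7.68680;  u + w = √(2b)·v, so √(2b) = 7.68680/3.494 = 2.20000.
b = (√(2b))²/2 = 4.84000/2 = 2.42000.
(Check via u − w = 2F/√(2b): u − w = -24.44636, 2F/√(2b) = -24.44636.)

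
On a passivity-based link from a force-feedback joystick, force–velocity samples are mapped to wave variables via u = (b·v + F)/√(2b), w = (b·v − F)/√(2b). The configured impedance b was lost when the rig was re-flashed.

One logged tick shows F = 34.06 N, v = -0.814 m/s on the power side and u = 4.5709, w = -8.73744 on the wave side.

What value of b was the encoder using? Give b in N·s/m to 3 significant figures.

u + w = -4.16654;  u + w = √(2b)·v, so √(2b) = -4.16654/(-0.814) = 5.11860.
b = (√(2b))²/2 = 26.20006/2 = 13.10003.
(Check via u − w = 2F/√(2b): u − w = 13.30834, 2F/√(2b) = 13.30833.)

b = 13.1 N·s/m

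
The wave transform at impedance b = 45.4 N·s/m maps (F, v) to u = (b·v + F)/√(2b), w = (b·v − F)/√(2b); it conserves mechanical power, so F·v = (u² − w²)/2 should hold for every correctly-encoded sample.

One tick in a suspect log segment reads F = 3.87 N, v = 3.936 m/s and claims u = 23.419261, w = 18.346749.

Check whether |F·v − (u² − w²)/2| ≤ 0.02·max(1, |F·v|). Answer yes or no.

no

F·v = 3.87×3.936 = 15.232320 W.
(u² − w²)/2 = (548.461786 − 336.603199)/2 = 105.929293 W.
|Δ| = 90.696973;  2% of max(1, |F·v|) = 0.304646.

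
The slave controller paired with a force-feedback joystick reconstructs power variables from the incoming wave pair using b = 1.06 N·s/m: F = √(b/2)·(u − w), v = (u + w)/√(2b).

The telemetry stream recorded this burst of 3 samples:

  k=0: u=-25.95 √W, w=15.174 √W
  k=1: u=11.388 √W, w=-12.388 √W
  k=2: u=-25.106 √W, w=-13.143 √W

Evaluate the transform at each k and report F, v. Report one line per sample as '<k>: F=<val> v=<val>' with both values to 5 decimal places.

0: F=-29.93872 v=-7.40099
1: F=17.30919 v=-0.68680
2: F=-8.70920 v=-26.26952

k=0: u−w=-41.12400, u+w=-10.77600; √(b/2)=0.72801, √(2b)=1.45602; F=0.72801×(-41.124)=-29.93872, v=-10.77600/1.45602=-7.40099
k=1: u−w=23.77600, u+w=-1.00000; √(b/2)=0.72801, √(2b)=1.45602; F=0.72801×23.776=17.30919, v=-1.00000/1.45602=-0.68680
k=2: u−w=-11.96300, u+w=-38.24900; √(b/2)=0.72801, √(2b)=1.45602; F=0.72801×(-11.963)=-8.70920, v=-38.24900/1.45602=-26.26952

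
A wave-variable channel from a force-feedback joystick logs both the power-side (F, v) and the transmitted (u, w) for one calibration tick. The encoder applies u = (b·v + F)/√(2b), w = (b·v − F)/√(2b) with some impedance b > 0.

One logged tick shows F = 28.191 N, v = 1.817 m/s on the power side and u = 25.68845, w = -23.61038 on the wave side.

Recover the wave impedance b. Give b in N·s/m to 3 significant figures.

b = 0.654 N·s/m

u + w = 2.0781;  u + w = √(2b)·v, so √(2b) = 2.0781/1.817 = 1.1437.
b = (√(2b))²/2 = 1.3080/2 = 0.6540.
(Check via u − w = 2F/√(2b): u − w = 49.2988, 2F/√(2b) = 49.2987.)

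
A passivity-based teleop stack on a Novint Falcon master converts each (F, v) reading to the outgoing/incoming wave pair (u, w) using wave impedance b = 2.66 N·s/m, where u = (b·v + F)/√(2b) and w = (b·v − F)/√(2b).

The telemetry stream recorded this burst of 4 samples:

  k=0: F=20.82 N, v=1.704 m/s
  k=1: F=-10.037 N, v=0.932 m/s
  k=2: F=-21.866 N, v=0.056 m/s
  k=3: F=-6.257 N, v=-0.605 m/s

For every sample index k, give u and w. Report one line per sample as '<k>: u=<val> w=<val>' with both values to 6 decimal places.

k=0: b·v=2.66×1.704=4.532640; √(2b)=2.306513; u=(4.532640+20.82)/2.306513=10.991763, w=(4.532640−20.82)/2.306513=-7.061466
k=1: b·v=2.66×0.932=2.479120; √(2b)=2.306513; u=(2.479120+(-10.037))/2.306513=-3.276757, w=(2.479120−(-10.037))/2.306513=5.426426
k=2: b·v=2.66×0.056=0.148960; √(2b)=2.306513; u=(0.148960+(-21.866))/2.306513=-9.415531, w=(0.148960−(-21.866))/2.306513=9.544696
k=3: b·v=2.66×(-0.605)=-1.609300; √(2b)=2.306513; u=(-1.609300+(-6.257))/2.306513=-3.410474, w=(-1.609300−(-6.257))/2.306513=2.015034

0: u=10.991763 w=-7.061466
1: u=-3.276757 w=5.426426
2: u=-9.415531 w=9.544696
3: u=-3.410474 w=2.015034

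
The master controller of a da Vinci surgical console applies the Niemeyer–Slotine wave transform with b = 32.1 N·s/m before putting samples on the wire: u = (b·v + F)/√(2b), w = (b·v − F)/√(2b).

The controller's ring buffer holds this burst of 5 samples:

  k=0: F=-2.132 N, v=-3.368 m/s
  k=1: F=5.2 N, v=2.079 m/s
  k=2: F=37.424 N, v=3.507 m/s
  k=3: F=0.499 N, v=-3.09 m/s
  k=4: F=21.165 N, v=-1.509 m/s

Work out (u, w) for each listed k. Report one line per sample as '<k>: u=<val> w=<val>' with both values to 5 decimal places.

k=0: b·v=32.1×(-3.368)=-108.11280; √(2b)=8.01249; u=(-108.11280+(-2.132))/8.01249=-13.75912, w=(-108.11280−(-2.132))/8.01249=-13.22695
k=1: b·v=32.1×2.079=66.73590; √(2b)=8.01249; u=(66.73590+5.2)/8.01249=8.97797, w=(66.73590−5.2)/8.01249=7.68000
k=2: b·v=32.1×3.507=112.57470; √(2b)=8.01249; u=(112.57470+37.424)/8.01249=18.72061, w=(112.57470−37.424)/8.01249=9.37919
k=3: b·v=32.1×(-3.09)=-99.18900; √(2b)=8.01249; u=(-99.18900+0.499)/8.01249=-12.31702, w=(-99.18900−0.499)/8.01249=-12.44158
k=4: b·v=32.1×(-1.509)=-48.43890; √(2b)=8.01249; u=(-48.43890+21.165)/8.01249=-3.40392, w=(-48.43890−21.165)/8.01249=-8.68692

0: u=-13.75912 w=-13.22695
1: u=8.97797 w=7.68000
2: u=18.72061 w=9.37919
3: u=-12.31702 w=-12.44158
4: u=-3.40392 w=-8.68692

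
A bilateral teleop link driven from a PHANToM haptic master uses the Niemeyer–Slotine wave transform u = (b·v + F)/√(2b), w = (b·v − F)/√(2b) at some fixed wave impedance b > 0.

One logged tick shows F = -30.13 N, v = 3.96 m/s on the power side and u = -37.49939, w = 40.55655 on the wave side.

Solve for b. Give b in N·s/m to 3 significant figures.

u + w = 3.05716;  u + w = √(2b)·v, so √(2b) = 3.05716/3.96 = 0.77201.
b = (√(2b))²/2 = 0.59600/2 = 0.29800.
(Check via u − w = 2F/√(2b): u − w = -78.05594, 2F/√(2b) = -78.05597.)

b = 0.298 N·s/m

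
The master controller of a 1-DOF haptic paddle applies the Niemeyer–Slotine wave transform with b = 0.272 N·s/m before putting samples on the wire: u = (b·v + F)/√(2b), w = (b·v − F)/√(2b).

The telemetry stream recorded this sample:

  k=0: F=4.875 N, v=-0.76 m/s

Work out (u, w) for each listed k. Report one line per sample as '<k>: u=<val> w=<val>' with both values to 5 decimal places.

0: u=6.32933 w=-6.88987

k=0: b·v=0.272×(-0.76)=-0.20672; √(2b)=0.73756; u=(-0.20672+4.875)/0.73756=6.32933, w=(-0.20672−4.875)/0.73756=-6.88987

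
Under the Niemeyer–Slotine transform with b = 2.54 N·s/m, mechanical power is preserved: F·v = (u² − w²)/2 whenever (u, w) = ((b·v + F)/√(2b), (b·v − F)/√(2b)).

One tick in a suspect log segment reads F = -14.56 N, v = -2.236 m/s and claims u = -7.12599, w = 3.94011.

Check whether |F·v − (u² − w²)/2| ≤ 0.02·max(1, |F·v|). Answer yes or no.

no

F·v = (-14.56)×(-2.236) = 32.55616 W.
(u² − w²)/2 = (50.77973 − 15.52447)/2 = 17.62763 W.
|Δ| = 14.92853;  2% of max(1, |F·v|) = 0.65112.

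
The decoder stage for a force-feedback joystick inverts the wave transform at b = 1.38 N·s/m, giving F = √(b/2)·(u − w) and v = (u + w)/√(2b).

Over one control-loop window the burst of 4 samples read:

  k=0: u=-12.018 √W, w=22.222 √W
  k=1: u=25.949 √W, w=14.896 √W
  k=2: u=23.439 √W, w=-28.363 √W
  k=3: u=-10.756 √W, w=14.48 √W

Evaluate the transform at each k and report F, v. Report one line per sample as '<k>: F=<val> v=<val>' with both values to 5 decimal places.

0: F=-28.44188 v=6.14209
1: F=9.18131 v=24.58580
2: F=43.02997 v=-2.96390
3: F=-20.96260 v=2.24158

k=0: u−w=-34.24000, u+w=10.20400; √(b/2)=0.83066, √(2b)=1.66132; F=0.83066×(-34.24)=-28.44188, v=10.20400/1.66132=6.14209
k=1: u−w=11.05300, u+w=40.84500; √(b/2)=0.83066, √(2b)=1.66132; F=0.83066×11.053=9.18131, v=40.84500/1.66132=24.58580
k=2: u−w=51.80200, u+w=-4.92400; √(b/2)=0.83066, √(2b)=1.66132; F=0.83066×51.802=43.02997, v=-4.92400/1.66132=-2.96390
k=3: u−w=-25.23600, u+w=3.72400; √(b/2)=0.83066, √(2b)=1.66132; F=0.83066×(-25.236)=-20.96260, v=3.72400/1.66132=2.24158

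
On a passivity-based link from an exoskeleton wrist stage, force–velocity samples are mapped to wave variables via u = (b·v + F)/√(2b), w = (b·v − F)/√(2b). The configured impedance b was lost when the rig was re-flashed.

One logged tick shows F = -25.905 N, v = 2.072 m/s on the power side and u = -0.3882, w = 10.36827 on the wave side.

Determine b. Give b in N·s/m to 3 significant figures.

b = 11.6 N·s/m

u + w = 9.9801;  u + w = √(2b)·v, so √(2b) = 9.9801/2.072 = 4.8166.
b = (√(2b))²/2 = 23.2000/2 = 11.6000.
(Check via u − w = 2F/√(2b): u − w = -10.7565, 2F/√(2b) = -10.7565.)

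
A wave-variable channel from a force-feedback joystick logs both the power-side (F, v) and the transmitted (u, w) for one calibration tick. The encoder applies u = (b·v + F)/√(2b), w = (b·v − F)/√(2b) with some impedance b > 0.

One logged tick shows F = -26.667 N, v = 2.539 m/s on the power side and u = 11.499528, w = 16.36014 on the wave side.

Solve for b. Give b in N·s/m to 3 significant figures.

u + w = 27.859668;  u + w = √(2b)·v, so √(2b) = 27.859668/2.539 = 10.972693.
b = (√(2b))²/2 = 120.399996/2 = 60.199998.
(Check via u − w = 2F/√(2b): u − w = -4.860612, 2F/√(2b) = -4.860612.)

b = 60.2 N·s/m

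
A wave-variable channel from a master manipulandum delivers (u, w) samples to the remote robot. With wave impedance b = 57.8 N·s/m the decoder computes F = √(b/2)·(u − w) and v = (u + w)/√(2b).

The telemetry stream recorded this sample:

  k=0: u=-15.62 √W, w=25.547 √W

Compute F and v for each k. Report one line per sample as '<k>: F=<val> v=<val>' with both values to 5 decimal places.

0: F=-221.30852 v=0.92329

k=0: u−w=-41.16700, u+w=9.92700; √(b/2)=5.37587, √(2b)=10.75174; F=5.37587×(-41.167)=-221.30852, v=9.92700/10.75174=0.92329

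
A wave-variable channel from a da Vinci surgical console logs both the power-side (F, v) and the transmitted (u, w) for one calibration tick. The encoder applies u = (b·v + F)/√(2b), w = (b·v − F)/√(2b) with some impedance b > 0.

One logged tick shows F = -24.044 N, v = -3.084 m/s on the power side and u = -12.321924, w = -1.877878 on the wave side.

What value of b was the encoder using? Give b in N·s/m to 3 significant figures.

b = 10.6 N·s/m

u + w = -14.199802;  u + w = √(2b)·v, so √(2b) = -14.199802/(-3.084) = 4.604346.
b = (√(2b))²/2 = 21.199999/2 = 10.599999.
(Check via u − w = 2F/√(2b): u − w = -10.444046, 2F/√(2b) = -10.444046.)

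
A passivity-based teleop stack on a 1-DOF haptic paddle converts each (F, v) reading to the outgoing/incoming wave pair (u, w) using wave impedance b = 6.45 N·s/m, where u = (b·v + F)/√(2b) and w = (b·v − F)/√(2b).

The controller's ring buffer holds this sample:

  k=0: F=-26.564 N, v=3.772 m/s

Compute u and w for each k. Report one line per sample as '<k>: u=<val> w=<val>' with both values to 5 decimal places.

k=0: b·v=6.45×3.772=24.32940; √(2b)=3.59166; u=(24.32940+(-26.564))/3.59166=-0.62216, w=(24.32940−(-26.564))/3.59166=14.16989

0: u=-0.62216 w=14.16989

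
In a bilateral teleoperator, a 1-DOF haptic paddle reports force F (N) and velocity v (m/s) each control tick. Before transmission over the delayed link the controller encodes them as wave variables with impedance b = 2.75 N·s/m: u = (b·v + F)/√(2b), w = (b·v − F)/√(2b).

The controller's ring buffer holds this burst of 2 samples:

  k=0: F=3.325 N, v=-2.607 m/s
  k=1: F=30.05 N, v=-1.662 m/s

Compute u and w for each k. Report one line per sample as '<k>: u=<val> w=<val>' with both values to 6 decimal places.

k=0: b·v=2.75×(-2.607)=-7.169250; √(2b)=2.345208; u=(-7.169250+3.325)/2.345208=-1.639194, w=(-7.169250−3.325)/2.345208=-4.474763
k=1: b·v=2.75×(-1.662)=-4.570500; √(2b)=2.345208; u=(-4.570500+30.05)/2.345208=10.864495, w=(-4.570500−30.05)/2.345208=-14.762231

0: u=-1.639194 w=-4.474763
1: u=10.864495 w=-14.762231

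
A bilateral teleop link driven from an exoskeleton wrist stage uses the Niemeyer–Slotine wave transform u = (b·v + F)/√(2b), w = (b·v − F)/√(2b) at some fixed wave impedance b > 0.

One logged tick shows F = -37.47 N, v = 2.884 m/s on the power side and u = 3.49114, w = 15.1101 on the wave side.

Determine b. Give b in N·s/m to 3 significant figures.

u + w = 18.60124;  u + w = √(2b)·v, so √(2b) = 18.60124/2.884 = 6.44981.
b = (√(2b))²/2 = 41.60000/2 = 20.80000.
(Check via u − w = 2F/√(2b): u − w = -11.61896, 2F/√(2b) = -11.61895.)

b = 20.8 N·s/m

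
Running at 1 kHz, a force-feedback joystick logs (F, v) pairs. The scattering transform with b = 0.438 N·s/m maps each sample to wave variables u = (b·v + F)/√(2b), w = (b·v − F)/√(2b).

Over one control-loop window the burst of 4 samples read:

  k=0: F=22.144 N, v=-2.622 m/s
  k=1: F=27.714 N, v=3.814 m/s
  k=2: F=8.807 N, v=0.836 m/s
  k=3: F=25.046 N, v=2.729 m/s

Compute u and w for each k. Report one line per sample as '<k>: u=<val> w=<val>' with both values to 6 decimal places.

0: u=22.432387 w=-24.886445
1: u=31.395451 w=-27.825743
2: u=9.800930 w=-9.018477
3: u=28.037115 w=-25.482911

k=0: b·v=0.438×(-2.622)=-1.148436; √(2b)=0.935949; u=(-1.148436+22.144)/0.935949=22.432387, w=(-1.148436−22.144)/0.935949=-24.886445
k=1: b·v=0.438×3.814=1.670532; √(2b)=0.935949; u=(1.670532+27.714)/0.935949=31.395451, w=(1.670532−27.714)/0.935949=-27.825743
k=2: b·v=0.438×0.836=0.366168; √(2b)=0.935949; u=(0.366168+8.807)/0.935949=9.800930, w=(0.366168−8.807)/0.935949=-9.018477
k=3: b·v=0.438×2.729=1.195302; √(2b)=0.935949; u=(1.195302+25.046)/0.935949=28.037115, w=(1.195302−25.046)/0.935949=-25.482911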